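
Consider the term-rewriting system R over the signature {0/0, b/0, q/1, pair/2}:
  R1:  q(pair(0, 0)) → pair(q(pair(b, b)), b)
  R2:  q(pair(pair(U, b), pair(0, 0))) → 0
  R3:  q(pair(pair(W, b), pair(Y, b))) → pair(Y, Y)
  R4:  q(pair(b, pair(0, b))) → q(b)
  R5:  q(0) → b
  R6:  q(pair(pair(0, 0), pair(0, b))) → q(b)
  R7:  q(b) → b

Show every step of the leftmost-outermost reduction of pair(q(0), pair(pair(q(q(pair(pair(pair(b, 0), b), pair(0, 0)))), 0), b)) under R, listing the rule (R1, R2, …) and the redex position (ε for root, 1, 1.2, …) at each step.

1. pair(q(0), pair(pair(q(q(pair(pair(pair(b, 0), b), pair(0, 0)))), 0), b))  →  pair(b, pair(pair(q(q(pair(pair(pair(b, 0), b), pair(0, 0)))), 0), b))   [R5 at 1]
2. pair(b, pair(pair(q(q(pair(pair(pair(b, 0), b), pair(0, 0)))), 0), b))  →  pair(b, pair(pair(q(0), 0), b))   [R2 at 2.1.1.1]
3. pair(b, pair(pair(q(0), 0), b))  →  pair(b, pair(pair(b, 0), b))   [R5 at 2.1.1]

pair(b, pair(pair(b, 0), b))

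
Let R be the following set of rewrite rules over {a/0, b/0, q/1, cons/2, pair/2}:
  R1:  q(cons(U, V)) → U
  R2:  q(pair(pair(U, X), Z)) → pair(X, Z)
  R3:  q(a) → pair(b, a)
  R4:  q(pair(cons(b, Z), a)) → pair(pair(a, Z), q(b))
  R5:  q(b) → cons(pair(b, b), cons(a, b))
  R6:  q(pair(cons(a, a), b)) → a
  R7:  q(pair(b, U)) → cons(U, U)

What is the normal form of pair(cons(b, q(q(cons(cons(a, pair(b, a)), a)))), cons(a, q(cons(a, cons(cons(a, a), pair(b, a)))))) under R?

1. pair(cons(b, q(q(cons(cons(a, pair(b, a)), a)))), cons(a, q(cons(a, cons(cons(a, a), pair(b, a))))))  →  pair(cons(b, q(cons(a, pair(b, a)))), cons(a, q(cons(a, cons(cons(a, a), pair(b, a))))))   [R1 at 1.2.1]
2. pair(cons(b, q(cons(a, pair(b, a)))), cons(a, q(cons(a, cons(cons(a, a), pair(b, a))))))  →  pair(cons(b, a), cons(a, q(cons(a, cons(cons(a, a), pair(b, a))))))   [R1 at 1.2]
3. pair(cons(b, a), cons(a, q(cons(a, cons(cons(a, a), pair(b, a))))))  →  pair(cons(b, a), cons(a, a))   [R1 at 2.2]

pair(cons(b, a), cons(a, a))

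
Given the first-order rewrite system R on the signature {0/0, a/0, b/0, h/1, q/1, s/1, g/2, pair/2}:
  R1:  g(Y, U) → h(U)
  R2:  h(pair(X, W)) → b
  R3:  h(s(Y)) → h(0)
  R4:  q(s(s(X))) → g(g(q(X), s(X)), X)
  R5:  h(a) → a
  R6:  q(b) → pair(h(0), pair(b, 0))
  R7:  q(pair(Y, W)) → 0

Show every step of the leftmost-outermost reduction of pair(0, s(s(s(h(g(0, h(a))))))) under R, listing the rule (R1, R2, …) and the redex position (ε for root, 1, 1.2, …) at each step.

1. pair(0, s(s(s(h(g(0, h(a)))))))  →  pair(0, s(s(s(h(h(h(a)))))))   [R1 at 2.1.1.1.1]
2. pair(0, s(s(s(h(h(h(a)))))))  →  pair(0, s(s(s(h(h(a))))))   [R5 at 2.1.1.1.1.1]
3. pair(0, s(s(s(h(h(a))))))  →  pair(0, s(s(s(h(a)))))   [R5 at 2.1.1.1.1]
4. pair(0, s(s(s(h(a)))))  →  pair(0, s(s(s(a))))   [R5 at 2.1.1.1]

pair(0, s(s(s(a))))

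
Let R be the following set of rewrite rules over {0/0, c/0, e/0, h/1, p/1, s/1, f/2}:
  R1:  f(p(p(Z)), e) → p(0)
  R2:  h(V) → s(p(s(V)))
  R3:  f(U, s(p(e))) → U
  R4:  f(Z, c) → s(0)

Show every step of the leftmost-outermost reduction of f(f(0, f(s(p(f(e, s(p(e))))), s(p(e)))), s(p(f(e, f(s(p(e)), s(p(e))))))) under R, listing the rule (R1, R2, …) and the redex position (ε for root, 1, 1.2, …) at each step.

0

1. f(f(0, f(s(p(f(e, s(p(e))))), s(p(e)))), s(p(f(e, f(s(p(e)), s(p(e)))))))  →  f(f(0, s(p(f(e, s(p(e)))))), s(p(f(e, f(s(p(e)), s(p(e)))))))   [R3 at 1.2]
2. f(f(0, s(p(f(e, s(p(e)))))), s(p(f(e, f(s(p(e)), s(p(e)))))))  →  f(f(0, s(p(e))), s(p(f(e, f(s(p(e)), s(p(e)))))))   [R3 at 1.2.1.1]
3. f(f(0, s(p(e))), s(p(f(e, f(s(p(e)), s(p(e)))))))  →  f(0, s(p(f(e, f(s(p(e)), s(p(e)))))))   [R3 at 1]
4. f(0, s(p(f(e, f(s(p(e)), s(p(e)))))))  →  f(0, s(p(f(e, s(p(e))))))   [R3 at 2.1.1.2]
5. f(0, s(p(f(e, s(p(e))))))  →  f(0, s(p(e)))   [R3 at 2.1.1]
6. f(0, s(p(e)))  →  0   [R3 at ε]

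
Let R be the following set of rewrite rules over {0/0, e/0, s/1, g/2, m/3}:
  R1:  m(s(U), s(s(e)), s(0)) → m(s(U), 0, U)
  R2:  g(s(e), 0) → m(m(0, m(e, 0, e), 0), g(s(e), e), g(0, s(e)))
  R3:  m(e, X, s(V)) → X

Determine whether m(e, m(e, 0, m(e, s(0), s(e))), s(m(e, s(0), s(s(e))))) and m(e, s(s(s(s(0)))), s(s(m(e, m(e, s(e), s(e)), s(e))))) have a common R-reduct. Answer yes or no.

no — NF(t₁) = 0, NF(t₂) = s(s(s(s(0))))

Reduce t₁ = m(e, m(e, 0, m(e, s(0), s(e))), s(m(e, s(0), s(s(e))))):
1. m(e, m(e, 0, m(e, s(0), s(e))), s(m(e, s(0), s(s(e)))))  →  m(e, 0, m(e, s(0), s(e)))   [R3 at ε]
2. m(e, 0, m(e, s(0), s(e)))  →  m(e, 0, s(0))   [R3 at 3]
3. m(e, 0, s(0))  →  0   [R3 at ε]

Reduce t₂ = m(e, s(s(s(s(0)))), s(s(m(e, m(e, s(e), s(e)), s(e))))):
1. m(e, s(s(s(s(0)))), s(s(m(e, m(e, s(e), s(e)), s(e)))))  →  s(s(s(s(0))))   [R3 at ε]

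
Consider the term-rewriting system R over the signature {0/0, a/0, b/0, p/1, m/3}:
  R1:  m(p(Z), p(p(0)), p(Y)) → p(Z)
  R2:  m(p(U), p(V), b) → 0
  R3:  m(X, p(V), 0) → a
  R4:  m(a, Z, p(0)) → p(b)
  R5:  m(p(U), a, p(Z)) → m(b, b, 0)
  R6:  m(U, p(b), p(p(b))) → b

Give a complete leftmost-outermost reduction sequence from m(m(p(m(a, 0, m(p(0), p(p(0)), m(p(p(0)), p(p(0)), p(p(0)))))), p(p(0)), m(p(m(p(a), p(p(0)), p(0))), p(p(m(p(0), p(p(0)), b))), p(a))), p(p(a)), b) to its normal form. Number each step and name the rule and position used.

1. m(m(p(m(a, 0, m(p(0), p(p(0)), m(p(p(0)), p(p(0)), p(p(0)))))), p(p(0)), m(p(m(p(a), p(p(0)), p(0))), p(p(m(p(0), p(p(0)), b))), p(a))), p(p(a)), b)  →  m(m(p(m(a, 0, m(p(0), p(p(0)), p(p(0))))), p(p(0)), m(p(m(p(a), p(p(0)), p(0))), p(p(m(p(0), p(p(0)), b))), p(a))), p(p(a)), b)   [R1 at 1.1.1.3.3]
2. m(m(p(m(a, 0, m(p(0), p(p(0)), p(p(0))))), p(p(0)), m(p(m(p(a), p(p(0)), p(0))), p(p(m(p(0), p(p(0)), b))), p(a))), p(p(a)), b)  →  m(m(p(m(a, 0, p(0))), p(p(0)), m(p(m(p(a), p(p(0)), p(0))), p(p(m(p(0), p(p(0)), b))), p(a))), p(p(a)), b)   [R1 at 1.1.1.3]
3. m(m(p(m(a, 0, p(0))), p(p(0)), m(p(m(p(a), p(p(0)), p(0))), p(p(m(p(0), p(p(0)), b))), p(a))), p(p(a)), b)  →  m(m(p(p(b)), p(p(0)), m(p(m(p(a), p(p(0)), p(0))), p(p(m(p(0), p(p(0)), b))), p(a))), p(p(a)), b)   [R4 at 1.1.1]
4. m(m(p(p(b)), p(p(0)), m(p(m(p(a), p(p(0)), p(0))), p(p(m(p(0), p(p(0)), b))), p(a))), p(p(a)), b)  →  m(m(p(p(b)), p(p(0)), m(p(p(a)), p(p(m(p(0), p(p(0)), b))), p(a))), p(p(a)), b)   [R1 at 1.3.1.1]
5. m(m(p(p(b)), p(p(0)), m(p(p(a)), p(p(m(p(0), p(p(0)), b))), p(a))), p(p(a)), b)  →  m(m(p(p(b)), p(p(0)), m(p(p(a)), p(p(0)), p(a))), p(p(a)), b)   [R2 at 1.3.2.1.1]
6. m(m(p(p(b)), p(p(0)), m(p(p(a)), p(p(0)), p(a))), p(p(a)), b)  →  m(m(p(p(b)), p(p(0)), p(p(a))), p(p(a)), b)   [R1 at 1.3]
7. m(m(p(p(b)), p(p(0)), p(p(a))), p(p(a)), b)  →  m(p(p(b)), p(p(a)), b)   [R1 at 1]
8. m(p(p(b)), p(p(a)), b)  →  0   [R2 at ε]

0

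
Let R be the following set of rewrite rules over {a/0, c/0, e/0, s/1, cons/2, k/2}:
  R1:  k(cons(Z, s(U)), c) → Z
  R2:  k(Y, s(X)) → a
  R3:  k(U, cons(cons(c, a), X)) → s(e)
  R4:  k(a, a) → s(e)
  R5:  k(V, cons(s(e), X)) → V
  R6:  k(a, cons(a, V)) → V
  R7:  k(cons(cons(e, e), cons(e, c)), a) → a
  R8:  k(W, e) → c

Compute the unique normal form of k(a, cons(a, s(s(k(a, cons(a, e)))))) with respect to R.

s(s(e))

1. k(a, cons(a, s(s(k(a, cons(a, e))))))  →  s(s(k(a, cons(a, e))))   [R6 at ε]
2. s(s(k(a, cons(a, e))))  →  s(s(e))   [R6 at 1.1]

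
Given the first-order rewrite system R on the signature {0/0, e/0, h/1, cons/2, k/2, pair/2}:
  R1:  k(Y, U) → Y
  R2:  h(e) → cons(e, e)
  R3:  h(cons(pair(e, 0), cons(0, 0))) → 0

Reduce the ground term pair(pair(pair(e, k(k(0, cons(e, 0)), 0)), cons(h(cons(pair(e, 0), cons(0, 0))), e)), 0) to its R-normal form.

pair(pair(pair(e, 0), cons(0, e)), 0)

1. pair(pair(pair(e, k(k(0, cons(e, 0)), 0)), cons(h(cons(pair(e, 0), cons(0, 0))), e)), 0)  →  pair(pair(pair(e, k(0, cons(e, 0))), cons(h(cons(pair(e, 0), cons(0, 0))), e)), 0)   [R1 at 1.1.2]
2. pair(pair(pair(e, k(0, cons(e, 0))), cons(h(cons(pair(e, 0), cons(0, 0))), e)), 0)  →  pair(pair(pair(e, 0), cons(h(cons(pair(e, 0), cons(0, 0))), e)), 0)   [R1 at 1.1.2]
3. pair(pair(pair(e, 0), cons(h(cons(pair(e, 0), cons(0, 0))), e)), 0)  →  pair(pair(pair(e, 0), cons(0, e)), 0)   [R3 at 1.2.1]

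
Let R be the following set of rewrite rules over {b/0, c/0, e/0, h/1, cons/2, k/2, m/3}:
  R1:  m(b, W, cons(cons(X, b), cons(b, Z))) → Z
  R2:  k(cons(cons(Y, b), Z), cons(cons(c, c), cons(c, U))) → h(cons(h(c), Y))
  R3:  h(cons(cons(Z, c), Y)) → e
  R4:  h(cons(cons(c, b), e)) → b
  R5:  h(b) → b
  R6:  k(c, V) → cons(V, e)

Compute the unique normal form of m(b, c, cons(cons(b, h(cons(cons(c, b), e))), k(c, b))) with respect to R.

e

1. m(b, c, cons(cons(b, h(cons(cons(c, b), e))), k(c, b)))  →  m(b, c, cons(cons(b, b), k(c, b)))   [R4 at 3.1.2]
2. m(b, c, cons(cons(b, b), k(c, b)))  →  m(b, c, cons(cons(b, b), cons(b, e)))   [R6 at 3.2]
3. m(b, c, cons(cons(b, b), cons(b, e)))  →  e   [R1 at ε]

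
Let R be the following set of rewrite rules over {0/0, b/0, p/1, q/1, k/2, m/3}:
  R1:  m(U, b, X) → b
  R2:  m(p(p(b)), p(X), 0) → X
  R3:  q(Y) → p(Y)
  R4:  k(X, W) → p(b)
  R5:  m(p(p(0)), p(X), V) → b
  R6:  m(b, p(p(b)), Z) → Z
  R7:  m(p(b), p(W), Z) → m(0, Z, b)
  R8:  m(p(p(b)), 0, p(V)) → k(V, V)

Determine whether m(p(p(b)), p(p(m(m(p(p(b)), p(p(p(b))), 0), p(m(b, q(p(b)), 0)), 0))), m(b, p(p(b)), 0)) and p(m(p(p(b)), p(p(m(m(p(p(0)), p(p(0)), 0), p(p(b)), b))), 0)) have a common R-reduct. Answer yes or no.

Reduce t₁ = m(p(p(b)), p(p(m(m(p(p(b)), p(p(p(b))), 0), p(m(b, q(p(b)), 0)), 0))), m(b, p(p(b)), 0)):
1. m(p(p(b)), p(p(m(m(p(p(b)), p(p(p(b))), 0), p(m(b, q(p(b)), 0)), 0))), m(b, p(p(b)), 0))  →  m(p(p(b)), p(p(m(p(p(b)), p(m(b, q(p(b)), 0)), 0))), m(b, p(p(b)), 0))   [R2 at 2.1.1.1]
2. m(p(p(b)), p(p(m(p(p(b)), p(m(b, q(p(b)), 0)), 0))), m(b, p(p(b)), 0))  →  m(p(p(b)), p(p(m(b, q(p(b)), 0))), m(b, p(p(b)), 0))   [R2 at 2.1.1]
3. m(p(p(b)), p(p(m(b, q(p(b)), 0))), m(b, p(p(b)), 0))  →  m(p(p(b)), p(p(m(b, p(p(b)), 0))), m(b, p(p(b)), 0))   [R3 at 2.1.1.2]
4. m(p(p(b)), p(p(m(b, p(p(b)), 0))), m(b, p(p(b)), 0))  →  m(p(p(b)), p(p(0)), m(b, p(p(b)), 0))   [R6 at 2.1.1]
5. m(p(p(b)), p(p(0)), m(b, p(p(b)), 0))  →  m(p(p(b)), p(p(0)), 0)   [R6 at 3]
6. m(p(p(b)), p(p(0)), 0)  →  p(0)   [R2 at ε]

Reduce t₂ = p(m(p(p(b)), p(p(m(m(p(p(0)), p(p(0)), 0), p(p(b)), b))), 0)):
1. p(m(p(p(b)), p(p(m(m(p(p(0)), p(p(0)), 0), p(p(b)), b))), 0))  →  p(p(m(m(p(p(0)), p(p(0)), 0), p(p(b)), b)))   [R2 at 1]
2. p(p(m(m(p(p(0)), p(p(0)), 0), p(p(b)), b)))  →  p(p(m(b, p(p(b)), b)))   [R5 at 1.1.1]
3. p(p(m(b, p(p(b)), b)))  →  p(p(b))   [R6 at 1.1]

no — NF(t₁) = p(0), NF(t₂) = p(p(b))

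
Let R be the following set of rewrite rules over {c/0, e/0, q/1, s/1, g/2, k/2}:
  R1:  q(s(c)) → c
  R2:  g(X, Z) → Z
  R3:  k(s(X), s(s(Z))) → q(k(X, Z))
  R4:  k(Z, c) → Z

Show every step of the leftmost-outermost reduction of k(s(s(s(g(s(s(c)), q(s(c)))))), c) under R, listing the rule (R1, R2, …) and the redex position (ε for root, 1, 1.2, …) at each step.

1. k(s(s(s(g(s(s(c)), q(s(c)))))), c)  →  s(s(s(g(s(s(c)), q(s(c))))))   [R4 at ε]
2. s(s(s(g(s(s(c)), q(s(c))))))  →  s(s(s(q(s(c)))))   [R2 at 1.1.1]
3. s(s(s(q(s(c)))))  →  s(s(s(c)))   [R1 at 1.1.1]

s(s(s(c)))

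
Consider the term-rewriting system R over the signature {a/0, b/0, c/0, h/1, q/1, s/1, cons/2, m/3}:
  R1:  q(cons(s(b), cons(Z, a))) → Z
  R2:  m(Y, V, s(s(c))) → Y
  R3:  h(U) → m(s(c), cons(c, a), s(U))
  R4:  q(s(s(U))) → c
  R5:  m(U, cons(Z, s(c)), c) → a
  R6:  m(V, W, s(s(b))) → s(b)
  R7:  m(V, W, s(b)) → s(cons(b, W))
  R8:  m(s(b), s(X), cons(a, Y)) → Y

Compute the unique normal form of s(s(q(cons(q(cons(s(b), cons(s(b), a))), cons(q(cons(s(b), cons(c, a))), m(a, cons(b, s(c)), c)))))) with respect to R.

s(s(c))

1. s(s(q(cons(q(cons(s(b), cons(s(b), a))), cons(q(cons(s(b), cons(c, a))), m(a, cons(b, s(c)), c))))))  →  s(s(q(cons(s(b), cons(q(cons(s(b), cons(c, a))), m(a, cons(b, s(c)), c))))))   [R1 at 1.1.1.1]
2. s(s(q(cons(s(b), cons(q(cons(s(b), cons(c, a))), m(a, cons(b, s(c)), c))))))  →  s(s(q(cons(s(b), cons(c, m(a, cons(b, s(c)), c))))))   [R1 at 1.1.1.2.1]
3. s(s(q(cons(s(b), cons(c, m(a, cons(b, s(c)), c))))))  →  s(s(q(cons(s(b), cons(c, a)))))   [R5 at 1.1.1.2.2]
4. s(s(q(cons(s(b), cons(c, a)))))  →  s(s(c))   [R1 at 1.1]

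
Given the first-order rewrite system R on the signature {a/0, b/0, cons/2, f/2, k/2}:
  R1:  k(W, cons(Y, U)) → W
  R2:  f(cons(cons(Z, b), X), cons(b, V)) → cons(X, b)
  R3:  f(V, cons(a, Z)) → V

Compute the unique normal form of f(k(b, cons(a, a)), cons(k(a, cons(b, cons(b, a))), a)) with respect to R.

b

1. f(k(b, cons(a, a)), cons(k(a, cons(b, cons(b, a))), a))  →  f(b, cons(k(a, cons(b, cons(b, a))), a))   [R1 at 1]
2. f(b, cons(k(a, cons(b, cons(b, a))), a))  →  f(b, cons(a, a))   [R1 at 2.1]
3. f(b, cons(a, a))  →  b   [R3 at ε]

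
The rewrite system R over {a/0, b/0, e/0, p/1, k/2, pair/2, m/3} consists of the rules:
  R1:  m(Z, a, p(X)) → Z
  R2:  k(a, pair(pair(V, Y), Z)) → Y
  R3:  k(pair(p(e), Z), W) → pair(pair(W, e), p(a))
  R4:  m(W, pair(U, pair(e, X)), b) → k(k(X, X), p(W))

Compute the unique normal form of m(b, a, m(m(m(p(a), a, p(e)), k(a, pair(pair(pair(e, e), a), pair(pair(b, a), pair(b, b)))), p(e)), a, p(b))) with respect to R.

1. m(b, a, m(m(m(p(a), a, p(e)), k(a, pair(pair(pair(e, e), a), pair(pair(b, a), pair(b, b)))), p(e)), a, p(b)))  →  m(b, a, m(m(p(a), a, p(e)), k(a, pair(pair(pair(e, e), a), pair(pair(b, a), pair(b, b)))), p(e)))   [R1 at 3]
2. m(b, a, m(m(p(a), a, p(e)), k(a, pair(pair(pair(e, e), a), pair(pair(b, a), pair(b, b)))), p(e)))  →  m(b, a, m(p(a), k(a, pair(pair(pair(e, e), a), pair(pair(b, a), pair(b, b)))), p(e)))   [R1 at 3.1]
3. m(b, a, m(p(a), k(a, pair(pair(pair(e, e), a), pair(pair(b, a), pair(b, b)))), p(e)))  →  m(b, a, m(p(a), a, p(e)))   [R2 at 3.2]
4. m(b, a, m(p(a), a, p(e)))  →  m(b, a, p(a))   [R1 at 3]
5. m(b, a, p(a))  →  b   [R1 at ε]

b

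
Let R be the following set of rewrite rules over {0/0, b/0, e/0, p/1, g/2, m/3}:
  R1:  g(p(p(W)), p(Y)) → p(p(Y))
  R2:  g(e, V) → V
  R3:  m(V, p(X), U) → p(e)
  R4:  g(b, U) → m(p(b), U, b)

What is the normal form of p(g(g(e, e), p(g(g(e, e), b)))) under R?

1. p(g(g(e, e), p(g(g(e, e), b))))  →  p(g(e, p(g(g(e, e), b))))   [R2 at 1.1]
2. p(g(e, p(g(g(e, e), b))))  →  p(p(g(g(e, e), b)))   [R2 at 1]
3. p(p(g(g(e, e), b)))  →  p(p(g(e, b)))   [R2 at 1.1.1]
4. p(p(g(e, b)))  →  p(p(b))   [R2 at 1.1]

p(p(b))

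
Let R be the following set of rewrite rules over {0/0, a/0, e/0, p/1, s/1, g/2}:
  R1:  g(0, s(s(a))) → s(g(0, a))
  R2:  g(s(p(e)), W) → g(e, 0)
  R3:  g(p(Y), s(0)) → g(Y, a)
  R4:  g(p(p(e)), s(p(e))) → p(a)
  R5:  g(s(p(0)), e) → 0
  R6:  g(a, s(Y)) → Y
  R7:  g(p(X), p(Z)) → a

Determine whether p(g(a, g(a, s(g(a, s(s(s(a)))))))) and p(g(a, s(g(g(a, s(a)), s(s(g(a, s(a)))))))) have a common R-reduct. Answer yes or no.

Reduce t₁ = p(g(a, g(a, s(g(a, s(s(s(a)))))))):
1. p(g(a, g(a, s(g(a, s(s(s(a))))))))  →  p(g(a, g(a, s(s(s(a))))))   [R6 at 1.2]
2. p(g(a, g(a, s(s(s(a))))))  →  p(g(a, s(s(a))))   [R6 at 1.2]
3. p(g(a, s(s(a))))  →  p(s(a))   [R6 at 1]

Reduce t₂ = p(g(a, s(g(g(a, s(a)), s(s(g(a, s(a)))))))):
1. p(g(a, s(g(g(a, s(a)), s(s(g(a, s(a))))))))  →  p(g(g(a, s(a)), s(s(g(a, s(a))))))   [R6 at 1]
2. p(g(g(a, s(a)), s(s(g(a, s(a))))))  →  p(g(a, s(s(g(a, s(a))))))   [R6 at 1.1]
3. p(g(a, s(s(g(a, s(a))))))  →  p(s(g(a, s(a))))   [R6 at 1]
4. p(s(g(a, s(a))))  →  p(s(a))   [R6 at 1.1]

yes — NF(t₁) = p(s(a)), NF(t₂) = p(s(a))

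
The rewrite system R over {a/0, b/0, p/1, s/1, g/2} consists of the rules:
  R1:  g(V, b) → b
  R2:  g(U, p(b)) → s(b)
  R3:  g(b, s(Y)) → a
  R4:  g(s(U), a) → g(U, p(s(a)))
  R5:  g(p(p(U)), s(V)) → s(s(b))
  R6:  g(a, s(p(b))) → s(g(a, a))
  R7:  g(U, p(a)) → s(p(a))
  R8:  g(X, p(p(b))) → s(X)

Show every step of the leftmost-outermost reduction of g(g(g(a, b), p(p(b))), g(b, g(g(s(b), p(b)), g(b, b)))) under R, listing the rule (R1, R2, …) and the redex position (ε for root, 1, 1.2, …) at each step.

1. g(g(g(a, b), p(p(b))), g(b, g(g(s(b), p(b)), g(b, b))))  →  g(s(g(a, b)), g(b, g(g(s(b), p(b)), g(b, b))))   [R8 at 1]
2. g(s(g(a, b)), g(b, g(g(s(b), p(b)), g(b, b))))  →  g(s(b), g(b, g(g(s(b), p(b)), g(b, b))))   [R1 at 1.1]
3. g(s(b), g(b, g(g(s(b), p(b)), g(b, b))))  →  g(s(b), g(b, g(s(b), g(b, b))))   [R2 at 2.2.1]
4. g(s(b), g(b, g(s(b), g(b, b))))  →  g(s(b), g(b, g(s(b), b)))   [R1 at 2.2.2]
5. g(s(b), g(b, g(s(b), b)))  →  g(s(b), g(b, b))   [R1 at 2.2]
6. g(s(b), g(b, b))  →  g(s(b), b)   [R1 at 2]
7. g(s(b), b)  →  b   [R1 at ε]

b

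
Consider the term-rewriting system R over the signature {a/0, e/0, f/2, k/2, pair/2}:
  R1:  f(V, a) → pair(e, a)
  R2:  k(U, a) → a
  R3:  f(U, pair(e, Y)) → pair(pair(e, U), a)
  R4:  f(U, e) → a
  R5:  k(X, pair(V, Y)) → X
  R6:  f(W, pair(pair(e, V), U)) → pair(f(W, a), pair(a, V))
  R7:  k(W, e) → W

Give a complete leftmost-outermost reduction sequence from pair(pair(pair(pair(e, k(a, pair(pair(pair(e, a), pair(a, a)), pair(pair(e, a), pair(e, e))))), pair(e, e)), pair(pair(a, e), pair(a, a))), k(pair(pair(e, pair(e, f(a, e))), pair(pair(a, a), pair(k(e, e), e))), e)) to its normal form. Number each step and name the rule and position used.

pair(pair(pair(pair(e, a), pair(e, e)), pair(pair(a, e), pair(a, a))), pair(pair(e, pair(e, a)), pair(pair(a, a), pair(e, e))))

1. pair(pair(pair(pair(e, k(a, pair(pair(pair(e, a), pair(a, a)), pair(pair(e, a), pair(e, e))))), pair(e, e)), pair(pair(a, e), pair(a, a))), k(pair(pair(e, pair(e, f(a, e))), pair(pair(a, a), pair(k(e, e), e))), e))  →  pair(pair(pair(pair(e, a), pair(e, e)), pair(pair(a, e), pair(a, a))), k(pair(pair(e, pair(e, f(a, e))), pair(pair(a, a), pair(k(e, e), e))), e))   [R5 at 1.1.1.2]
2. pair(pair(pair(pair(e, a), pair(e, e)), pair(pair(a, e), pair(a, a))), k(pair(pair(e, pair(e, f(a, e))), pair(pair(a, a), pair(k(e, e), e))), e))  →  pair(pair(pair(pair(e, a), pair(e, e)), pair(pair(a, e), pair(a, a))), pair(pair(e, pair(e, f(a, e))), pair(pair(a, a), pair(k(e, e), e))))   [R7 at 2]
3. pair(pair(pair(pair(e, a), pair(e, e)), pair(pair(a, e), pair(a, a))), pair(pair(e, pair(e, f(a, e))), pair(pair(a, a), pair(k(e, e), e))))  →  pair(pair(pair(pair(e, a), pair(e, e)), pair(pair(a, e), pair(a, a))), pair(pair(e, pair(e, a)), pair(pair(a, a), pair(k(e, e), e))))   [R4 at 2.1.2.2]
4. pair(pair(pair(pair(e, a), pair(e, e)), pair(pair(a, e), pair(a, a))), pair(pair(e, pair(e, a)), pair(pair(a, a), pair(k(e, e), e))))  →  pair(pair(pair(pair(e, a), pair(e, e)), pair(pair(a, e), pair(a, a))), pair(pair(e, pair(e, a)), pair(pair(a, a), pair(e, e))))   [R7 at 2.2.2.1]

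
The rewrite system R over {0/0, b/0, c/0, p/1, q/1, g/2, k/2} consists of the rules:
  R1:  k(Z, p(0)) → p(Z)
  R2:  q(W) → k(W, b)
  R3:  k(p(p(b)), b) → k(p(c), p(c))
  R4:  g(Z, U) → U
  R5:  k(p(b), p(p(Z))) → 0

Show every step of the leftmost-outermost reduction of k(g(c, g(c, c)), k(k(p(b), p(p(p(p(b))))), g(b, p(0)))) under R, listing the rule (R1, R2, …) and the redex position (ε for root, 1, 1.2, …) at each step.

1. k(g(c, g(c, c)), k(k(p(b), p(p(p(p(b))))), g(b, p(0))))  →  k(g(c, c), k(k(p(b), p(p(p(p(b))))), g(b, p(0))))   [R4 at 1]
2. k(g(c, c), k(k(p(b), p(p(p(p(b))))), g(b, p(0))))  →  k(c, k(k(p(b), p(p(p(p(b))))), g(b, p(0))))   [R4 at 1]
3. k(c, k(k(p(b), p(p(p(p(b))))), g(b, p(0))))  →  k(c, k(0, g(b, p(0))))   [R5 at 2.1]
4. k(c, k(0, g(b, p(0))))  →  k(c, k(0, p(0)))   [R4 at 2.2]
5. k(c, k(0, p(0)))  →  k(c, p(0))   [R1 at 2]
6. k(c, p(0))  →  p(c)   [R1 at ε]

p(c)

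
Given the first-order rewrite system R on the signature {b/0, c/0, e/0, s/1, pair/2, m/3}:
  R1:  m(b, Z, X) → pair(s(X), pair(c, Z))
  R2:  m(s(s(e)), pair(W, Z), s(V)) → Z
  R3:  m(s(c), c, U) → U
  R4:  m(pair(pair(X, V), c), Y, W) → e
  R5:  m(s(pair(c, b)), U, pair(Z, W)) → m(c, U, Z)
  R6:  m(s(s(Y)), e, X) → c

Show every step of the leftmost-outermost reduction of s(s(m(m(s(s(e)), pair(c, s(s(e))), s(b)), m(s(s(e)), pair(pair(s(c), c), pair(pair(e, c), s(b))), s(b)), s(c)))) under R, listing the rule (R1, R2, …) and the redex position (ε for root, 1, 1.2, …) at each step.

s(s(s(b)))

1. s(s(m(m(s(s(e)), pair(c, s(s(e))), s(b)), m(s(s(e)), pair(pair(s(c), c), pair(pair(e, c), s(b))), s(b)), s(c))))  →  s(s(m(s(s(e)), m(s(s(e)), pair(pair(s(c), c), pair(pair(e, c), s(b))), s(b)), s(c))))   [R2 at 1.1.1]
2. s(s(m(s(s(e)), m(s(s(e)), pair(pair(s(c), c), pair(pair(e, c), s(b))), s(b)), s(c))))  →  s(s(m(s(s(e)), pair(pair(e, c), s(b)), s(c))))   [R2 at 1.1.2]
3. s(s(m(s(s(e)), pair(pair(e, c), s(b)), s(c))))  →  s(s(s(b)))   [R2 at 1.1]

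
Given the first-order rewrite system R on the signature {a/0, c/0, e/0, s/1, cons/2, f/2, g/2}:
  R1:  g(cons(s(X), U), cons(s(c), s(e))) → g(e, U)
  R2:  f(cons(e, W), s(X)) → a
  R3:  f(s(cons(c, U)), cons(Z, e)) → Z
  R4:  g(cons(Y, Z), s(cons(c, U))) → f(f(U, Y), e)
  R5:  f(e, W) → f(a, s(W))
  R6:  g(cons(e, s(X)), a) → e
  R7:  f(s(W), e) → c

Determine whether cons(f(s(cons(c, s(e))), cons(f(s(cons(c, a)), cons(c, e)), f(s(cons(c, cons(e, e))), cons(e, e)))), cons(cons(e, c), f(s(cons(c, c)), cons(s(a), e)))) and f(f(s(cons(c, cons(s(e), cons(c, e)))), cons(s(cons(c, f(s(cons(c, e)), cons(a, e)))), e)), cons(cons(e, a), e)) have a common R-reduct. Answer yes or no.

no — NF(t₁) = cons(c, cons(cons(e, c), s(a))), NF(t₂) = cons(e, a)

Reduce t₁ = cons(f(s(cons(c, s(e))), cons(f(s(cons(c, a)), cons(c, e)), f(s(cons(c, cons(e, e))), cons(e, e)))), cons(cons(e, c), f(s(cons(c, c)), cons(s(a), e)))):
1. cons(f(s(cons(c, s(e))), cons(f(s(cons(c, a)), cons(c, e)), f(s(cons(c, cons(e, e))), cons(e, e)))), cons(cons(e, c), f(s(cons(c, c)), cons(s(a), e))))  →  cons(f(s(cons(c, s(e))), cons(c, f(s(cons(c, cons(e, e))), cons(e, e)))), cons(cons(e, c), f(s(cons(c, c)), cons(s(a), e))))   [R3 at 1.2.1]
2. cons(f(s(cons(c, s(e))), cons(c, f(s(cons(c, cons(e, e))), cons(e, e)))), cons(cons(e, c), f(s(cons(c, c)), cons(s(a), e))))  →  cons(f(s(cons(c, s(e))), cons(c, e)), cons(cons(e, c), f(s(cons(c, c)), cons(s(a), e))))   [R3 at 1.2.2]
3. cons(f(s(cons(c, s(e))), cons(c, e)), cons(cons(e, c), f(s(cons(c, c)), cons(s(a), e))))  →  cons(c, cons(cons(e, c), f(s(cons(c, c)), cons(s(a), e))))   [R3 at 1]
4. cons(c, cons(cons(e, c), f(s(cons(c, c)), cons(s(a), e))))  →  cons(c, cons(cons(e, c), s(a)))   [R3 at 2.2]

Reduce t₂ = f(f(s(cons(c, cons(s(e), cons(c, e)))), cons(s(cons(c, f(s(cons(c, e)), cons(a, e)))), e)), cons(cons(e, a), e)):
1. f(f(s(cons(c, cons(s(e), cons(c, e)))), cons(s(cons(c, f(s(cons(c, e)), cons(a, e)))), e)), cons(cons(e, a), e))  →  f(s(cons(c, f(s(cons(c, e)), cons(a, e)))), cons(cons(e, a), e))   [R3 at 1]
2. f(s(cons(c, f(s(cons(c, e)), cons(a, e)))), cons(cons(e, a), e))  →  cons(e, a)   [R3 at ε]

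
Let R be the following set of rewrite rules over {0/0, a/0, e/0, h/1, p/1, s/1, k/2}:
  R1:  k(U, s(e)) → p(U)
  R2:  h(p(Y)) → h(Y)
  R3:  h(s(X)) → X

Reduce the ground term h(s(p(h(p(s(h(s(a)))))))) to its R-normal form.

p(a)

1. h(s(p(h(p(s(h(s(a))))))))  →  p(h(p(s(h(s(a))))))   [R3 at ε]
2. p(h(p(s(h(s(a))))))  →  p(h(s(h(s(a)))))   [R2 at 1]
3. p(h(s(h(s(a)))))  →  p(h(s(a)))   [R3 at 1]
4. p(h(s(a)))  →  p(a)   [R3 at 1]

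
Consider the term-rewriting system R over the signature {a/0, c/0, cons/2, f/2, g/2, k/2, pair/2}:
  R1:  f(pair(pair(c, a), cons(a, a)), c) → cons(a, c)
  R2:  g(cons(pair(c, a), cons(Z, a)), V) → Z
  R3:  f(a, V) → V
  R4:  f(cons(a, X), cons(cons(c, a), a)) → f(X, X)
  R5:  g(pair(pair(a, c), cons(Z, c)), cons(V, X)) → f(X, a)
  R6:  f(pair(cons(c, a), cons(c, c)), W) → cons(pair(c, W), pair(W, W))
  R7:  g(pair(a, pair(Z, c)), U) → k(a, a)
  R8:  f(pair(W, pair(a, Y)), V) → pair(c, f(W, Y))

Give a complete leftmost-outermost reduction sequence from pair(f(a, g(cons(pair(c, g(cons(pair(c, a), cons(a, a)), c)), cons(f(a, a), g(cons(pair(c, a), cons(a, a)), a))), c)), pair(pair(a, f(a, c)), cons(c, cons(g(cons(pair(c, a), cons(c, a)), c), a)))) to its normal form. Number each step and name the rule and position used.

1. pair(f(a, g(cons(pair(c, g(cons(pair(c, a), cons(a, a)), c)), cons(f(a, a), g(cons(pair(c, a), cons(a, a)), a))), c)), pair(pair(a, f(a, c)), cons(c, cons(g(cons(pair(c, a), cons(c, a)), c), a))))  →  pair(g(cons(pair(c, g(cons(pair(c, a), cons(a, a)), c)), cons(f(a, a), g(cons(pair(c, a), cons(a, a)), a))), c), pair(pair(a, f(a, c)), cons(c, cons(g(cons(pair(c, a), cons(c, a)), c), a))))   [R3 at 1]
2. pair(g(cons(pair(c, g(cons(pair(c, a), cons(a, a)), c)), cons(f(a, a), g(cons(pair(c, a), cons(a, a)), a))), c), pair(pair(a, f(a, c)), cons(c, cons(g(cons(pair(c, a), cons(c, a)), c), a))))  →  pair(g(cons(pair(c, a), cons(f(a, a), g(cons(pair(c, a), cons(a, a)), a))), c), pair(pair(a, f(a, c)), cons(c, cons(g(cons(pair(c, a), cons(c, a)), c), a))))   [R2 at 1.1.1.2]
3. pair(g(cons(pair(c, a), cons(f(a, a), g(cons(pair(c, a), cons(a, a)), a))), c), pair(pair(a, f(a, c)), cons(c, cons(g(cons(pair(c, a), cons(c, a)), c), a))))  →  pair(g(cons(pair(c, a), cons(a, g(cons(pair(c, a), cons(a, a)), a))), c), pair(pair(a, f(a, c)), cons(c, cons(g(cons(pair(c, a), cons(c, a)), c), a))))   [R3 at 1.1.2.1]
4. pair(g(cons(pair(c, a), cons(a, g(cons(pair(c, a), cons(a, a)), a))), c), pair(pair(a, f(a, c)), cons(c, cons(g(cons(pair(c, a), cons(c, a)), c), a))))  →  pair(g(cons(pair(c, a), cons(a, a)), c), pair(pair(a, f(a, c)), cons(c, cons(g(cons(pair(c, a), cons(c, a)), c), a))))   [R2 at 1.1.2.2]
5. pair(g(cons(pair(c, a), cons(a, a)), c), pair(pair(a, f(a, c)), cons(c, cons(g(cons(pair(c, a), cons(c, a)), c), a))))  →  pair(a, pair(pair(a, f(a, c)), cons(c, cons(g(cons(pair(c, a), cons(c, a)), c), a))))   [R2 at 1]
6. pair(a, pair(pair(a, f(a, c)), cons(c, cons(g(cons(pair(c, a), cons(c, a)), c), a))))  →  pair(a, pair(pair(a, c), cons(c, cons(g(cons(pair(c, a), cons(c, a)), c), a))))   [R3 at 2.1.2]
7. pair(a, pair(pair(a, c), cons(c, cons(g(cons(pair(c, a), cons(c, a)), c), a))))  →  pair(a, pair(pair(a, c), cons(c, cons(c, a))))   [R2 at 2.2.2.1]

pair(a, pair(pair(a, c), cons(c, cons(c, a))))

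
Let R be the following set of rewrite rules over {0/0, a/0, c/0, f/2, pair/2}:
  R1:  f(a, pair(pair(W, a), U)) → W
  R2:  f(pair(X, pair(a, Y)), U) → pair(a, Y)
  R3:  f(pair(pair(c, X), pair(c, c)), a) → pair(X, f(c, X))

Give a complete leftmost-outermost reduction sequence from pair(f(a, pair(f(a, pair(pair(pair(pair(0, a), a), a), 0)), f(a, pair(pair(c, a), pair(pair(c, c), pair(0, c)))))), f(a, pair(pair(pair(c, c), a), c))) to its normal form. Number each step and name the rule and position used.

pair(pair(0, a), pair(c, c))

1. pair(f(a, pair(f(a, pair(pair(pair(pair(0, a), a), a), 0)), f(a, pair(pair(c, a), pair(pair(c, c), pair(0, c)))))), f(a, pair(pair(pair(c, c), a), c)))  →  pair(f(a, pair(pair(pair(0, a), a), f(a, pair(pair(c, a), pair(pair(c, c), pair(0, c)))))), f(a, pair(pair(pair(c, c), a), c)))   [R1 at 1.2.1]
2. pair(f(a, pair(pair(pair(0, a), a), f(a, pair(pair(c, a), pair(pair(c, c), pair(0, c)))))), f(a, pair(pair(pair(c, c), a), c)))  →  pair(pair(0, a), f(a, pair(pair(pair(c, c), a), c)))   [R1 at 1]
3. pair(pair(0, a), f(a, pair(pair(pair(c, c), a), c)))  →  pair(pair(0, a), pair(c, c))   [R1 at 2]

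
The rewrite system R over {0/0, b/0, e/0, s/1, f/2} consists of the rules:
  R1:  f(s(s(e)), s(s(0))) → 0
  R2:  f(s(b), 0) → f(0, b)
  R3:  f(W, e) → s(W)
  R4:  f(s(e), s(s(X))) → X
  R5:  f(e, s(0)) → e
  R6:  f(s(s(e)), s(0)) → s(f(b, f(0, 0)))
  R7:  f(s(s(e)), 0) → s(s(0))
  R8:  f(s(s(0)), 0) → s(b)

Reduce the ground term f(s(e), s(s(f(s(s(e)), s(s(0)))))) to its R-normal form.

0

1. f(s(e), s(s(f(s(s(e)), s(s(0))))))  →  f(s(s(e)), s(s(0)))   [R4 at ε]
2. f(s(s(e)), s(s(0)))  →  0   [R1 at ε]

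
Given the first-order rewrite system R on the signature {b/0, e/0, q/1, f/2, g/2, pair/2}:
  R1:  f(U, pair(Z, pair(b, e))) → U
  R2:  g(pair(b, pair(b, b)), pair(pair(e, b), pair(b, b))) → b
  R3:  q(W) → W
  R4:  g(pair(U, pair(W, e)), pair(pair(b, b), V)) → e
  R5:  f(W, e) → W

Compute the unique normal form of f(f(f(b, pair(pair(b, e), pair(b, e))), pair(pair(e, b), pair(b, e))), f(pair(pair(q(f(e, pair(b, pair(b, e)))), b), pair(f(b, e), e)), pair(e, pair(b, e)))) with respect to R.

b

1. f(f(f(b, pair(pair(b, e), pair(b, e))), pair(pair(e, b), pair(b, e))), f(pair(pair(q(f(e, pair(b, pair(b, e)))), b), pair(f(b, e), e)), pair(e, pair(b, e))))  →  f(f(b, pair(pair(b, e), pair(b, e))), f(pair(pair(q(f(e, pair(b, pair(b, e)))), b), pair(f(b, e), e)), pair(e, pair(b, e))))   [R1 at 1]
2. f(f(b, pair(pair(b, e), pair(b, e))), f(pair(pair(q(f(e, pair(b, pair(b, e)))), b), pair(f(b, e), e)), pair(e, pair(b, e))))  →  f(b, f(pair(pair(q(f(e, pair(b, pair(b, e)))), b), pair(f(b, e), e)), pair(e, pair(b, e))))   [R1 at 1]
3. f(b, f(pair(pair(q(f(e, pair(b, pair(b, e)))), b), pair(f(b, e), e)), pair(e, pair(b, e))))  →  f(b, pair(pair(q(f(e, pair(b, pair(b, e)))), b), pair(f(b, e), e)))   [R1 at 2]
4. f(b, pair(pair(q(f(e, pair(b, pair(b, e)))), b), pair(f(b, e), e)))  →  f(b, pair(pair(f(e, pair(b, pair(b, e))), b), pair(f(b, e), e)))   [R3 at 2.1.1]
5. f(b, pair(pair(f(e, pair(b, pair(b, e))), b), pair(f(b, e), e)))  →  f(b, pair(pair(e, b), pair(f(b, e), e)))   [R1 at 2.1.1]
6. f(b, pair(pair(e, b), pair(f(b, e), e)))  →  f(b, pair(pair(e, b), pair(b, e)))   [R5 at 2.2.1]
7. f(b, pair(pair(e, b), pair(b, e)))  →  b   [R1 at ε]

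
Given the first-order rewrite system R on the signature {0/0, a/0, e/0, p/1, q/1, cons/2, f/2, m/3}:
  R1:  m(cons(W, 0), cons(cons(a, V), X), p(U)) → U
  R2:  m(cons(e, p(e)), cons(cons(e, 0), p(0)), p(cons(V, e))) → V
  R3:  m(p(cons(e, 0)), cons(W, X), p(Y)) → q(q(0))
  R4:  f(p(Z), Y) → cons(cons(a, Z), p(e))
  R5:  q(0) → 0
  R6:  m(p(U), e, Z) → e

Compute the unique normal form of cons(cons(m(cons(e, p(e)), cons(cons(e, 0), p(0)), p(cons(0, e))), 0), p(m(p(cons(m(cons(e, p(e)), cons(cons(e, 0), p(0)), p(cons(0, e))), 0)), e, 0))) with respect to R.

cons(cons(0, 0), p(e))

1. cons(cons(m(cons(e, p(e)), cons(cons(e, 0), p(0)), p(cons(0, e))), 0), p(m(p(cons(m(cons(e, p(e)), cons(cons(e, 0), p(0)), p(cons(0, e))), 0)), e, 0)))  →  cons(cons(0, 0), p(m(p(cons(m(cons(e, p(e)), cons(cons(e, 0), p(0)), p(cons(0, e))), 0)), e, 0)))   [R2 at 1.1]
2. cons(cons(0, 0), p(m(p(cons(m(cons(e, p(e)), cons(cons(e, 0), p(0)), p(cons(0, e))), 0)), e, 0)))  →  cons(cons(0, 0), p(e))   [R6 at 2.1]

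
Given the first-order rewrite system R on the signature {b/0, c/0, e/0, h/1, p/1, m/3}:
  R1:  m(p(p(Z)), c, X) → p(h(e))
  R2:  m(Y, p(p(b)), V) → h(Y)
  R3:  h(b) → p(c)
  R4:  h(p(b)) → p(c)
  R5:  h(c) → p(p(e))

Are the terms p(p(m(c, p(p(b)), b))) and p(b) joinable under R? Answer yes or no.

Reduce t₁ = p(p(m(c, p(p(b)), b))):
1. p(p(m(c, p(p(b)), b)))  →  p(p(h(c)))   [R2 at 1.1]
2. p(p(h(c)))  →  p(p(p(p(e))))   [R5 at 1.1]

Reduce t₂ = p(b):

no — NF(t₁) = p(p(p(p(e)))), NF(t₂) = p(b)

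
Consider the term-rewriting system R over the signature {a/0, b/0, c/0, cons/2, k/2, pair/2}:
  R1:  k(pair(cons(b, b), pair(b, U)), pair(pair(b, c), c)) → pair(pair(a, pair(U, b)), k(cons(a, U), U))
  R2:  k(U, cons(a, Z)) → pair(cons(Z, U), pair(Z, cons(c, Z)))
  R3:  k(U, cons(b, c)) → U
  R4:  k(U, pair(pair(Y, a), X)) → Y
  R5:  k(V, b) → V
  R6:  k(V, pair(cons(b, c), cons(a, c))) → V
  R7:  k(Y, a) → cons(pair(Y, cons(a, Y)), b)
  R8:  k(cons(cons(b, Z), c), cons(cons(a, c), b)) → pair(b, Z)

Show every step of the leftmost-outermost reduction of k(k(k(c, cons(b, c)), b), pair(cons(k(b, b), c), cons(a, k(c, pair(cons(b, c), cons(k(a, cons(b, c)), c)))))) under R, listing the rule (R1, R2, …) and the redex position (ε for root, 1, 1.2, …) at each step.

1. k(k(k(c, cons(b, c)), b), pair(cons(k(b, b), c), cons(a, k(c, pair(cons(b, c), cons(k(a, cons(b, c)), c))))))  →  k(k(c, cons(b, c)), pair(cons(k(b, b), c), cons(a, k(c, pair(cons(b, c), cons(k(a, cons(b, c)), c))))))   [R5 at 1]
2. k(k(c, cons(b, c)), pair(cons(k(b, b), c), cons(a, k(c, pair(cons(b, c), cons(k(a, cons(b, c)), c))))))  →  k(c, pair(cons(k(b, b), c), cons(a, k(c, pair(cons(b, c), cons(k(a, cons(b, c)), c))))))   [R3 at 1]
3. k(c, pair(cons(k(b, b), c), cons(a, k(c, pair(cons(b, c), cons(k(a, cons(b, c)), c))))))  →  k(c, pair(cons(b, c), cons(a, k(c, pair(cons(b, c), cons(k(a, cons(b, c)), c))))))   [R5 at 2.1.1]
4. k(c, pair(cons(b, c), cons(a, k(c, pair(cons(b, c), cons(k(a, cons(b, c)), c))))))  →  k(c, pair(cons(b, c), cons(a, k(c, pair(cons(b, c), cons(a, c))))))   [R3 at 2.2.2.2.2.1]
5. k(c, pair(cons(b, c), cons(a, k(c, pair(cons(b, c), cons(a, c))))))  →  k(c, pair(cons(b, c), cons(a, c)))   [R6 at 2.2.2]
6. k(c, pair(cons(b, c), cons(a, c)))  →  c   [R6 at ε]

c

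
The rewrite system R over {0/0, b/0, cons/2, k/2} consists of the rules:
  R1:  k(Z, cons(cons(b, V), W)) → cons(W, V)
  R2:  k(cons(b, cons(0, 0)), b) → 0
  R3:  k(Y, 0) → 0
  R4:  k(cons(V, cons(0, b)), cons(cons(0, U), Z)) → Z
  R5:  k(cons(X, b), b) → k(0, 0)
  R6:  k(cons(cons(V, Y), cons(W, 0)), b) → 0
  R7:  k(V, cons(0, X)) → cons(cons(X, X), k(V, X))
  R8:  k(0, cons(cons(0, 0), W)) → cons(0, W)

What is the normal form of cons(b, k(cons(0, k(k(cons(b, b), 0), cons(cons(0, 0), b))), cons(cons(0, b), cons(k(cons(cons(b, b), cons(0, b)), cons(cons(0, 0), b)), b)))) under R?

cons(b, cons(b, b))

1. cons(b, k(cons(0, k(k(cons(b, b), 0), cons(cons(0, 0), b))), cons(cons(0, b), cons(k(cons(cons(b, b), cons(0, b)), cons(cons(0, 0), b)), b))))  →  cons(b, k(cons(0, k(0, cons(cons(0, 0), b))), cons(cons(0, b), cons(k(cons(cons(b, b), cons(0, b)), cons(cons(0, 0), b)), b))))   [R3 at 2.1.2.1]
2. cons(b, k(cons(0, k(0, cons(cons(0, 0), b))), cons(cons(0, b), cons(k(cons(cons(b, b), cons(0, b)), cons(cons(0, 0), b)), b))))  →  cons(b, k(cons(0, cons(0, b)), cons(cons(0, b), cons(k(cons(cons(b, b), cons(0, b)), cons(cons(0, 0), b)), b))))   [R8 at 2.1.2]
3. cons(b, k(cons(0, cons(0, b)), cons(cons(0, b), cons(k(cons(cons(b, b), cons(0, b)), cons(cons(0, 0), b)), b))))  →  cons(b, cons(k(cons(cons(b, b), cons(0, b)), cons(cons(0, 0), b)), b))   [R4 at 2]
4. cons(b, cons(k(cons(cons(b, b), cons(0, b)), cons(cons(0, 0), b)), b))  →  cons(b, cons(b, b))   [R4 at 2.1]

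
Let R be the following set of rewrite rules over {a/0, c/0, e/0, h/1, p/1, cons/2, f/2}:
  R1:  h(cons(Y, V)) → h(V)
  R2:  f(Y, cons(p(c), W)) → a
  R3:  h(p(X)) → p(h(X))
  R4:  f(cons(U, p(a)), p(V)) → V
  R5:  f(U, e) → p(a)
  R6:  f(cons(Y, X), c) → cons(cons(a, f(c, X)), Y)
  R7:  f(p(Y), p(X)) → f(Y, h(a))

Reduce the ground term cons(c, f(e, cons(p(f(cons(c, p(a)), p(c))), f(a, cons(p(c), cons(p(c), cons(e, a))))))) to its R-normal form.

cons(c, a)

1. cons(c, f(e, cons(p(f(cons(c, p(a)), p(c))), f(a, cons(p(c), cons(p(c), cons(e, a)))))))  →  cons(c, f(e, cons(p(c), f(a, cons(p(c), cons(p(c), cons(e, a)))))))   [R4 at 2.2.1.1]
2. cons(c, f(e, cons(p(c), f(a, cons(p(c), cons(p(c), cons(e, a)))))))  →  cons(c, a)   [R2 at 2]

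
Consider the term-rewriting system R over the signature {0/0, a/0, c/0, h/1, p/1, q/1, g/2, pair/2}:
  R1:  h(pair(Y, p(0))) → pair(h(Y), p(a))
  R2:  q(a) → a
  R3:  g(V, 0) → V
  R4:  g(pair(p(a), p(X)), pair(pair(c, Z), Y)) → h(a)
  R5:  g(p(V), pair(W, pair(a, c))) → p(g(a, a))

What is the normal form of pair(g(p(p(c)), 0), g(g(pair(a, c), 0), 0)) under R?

pair(p(p(c)), pair(a, c))

1. pair(g(p(p(c)), 0), g(g(pair(a, c), 0), 0))  →  pair(p(p(c)), g(g(pair(a, c), 0), 0))   [R3 at 1]
2. pair(p(p(c)), g(g(pair(a, c), 0), 0))  →  pair(p(p(c)), g(pair(a, c), 0))   [R3 at 2]
3. pair(p(p(c)), g(pair(a, c), 0))  →  pair(p(p(c)), pair(a, c))   [R3 at 2]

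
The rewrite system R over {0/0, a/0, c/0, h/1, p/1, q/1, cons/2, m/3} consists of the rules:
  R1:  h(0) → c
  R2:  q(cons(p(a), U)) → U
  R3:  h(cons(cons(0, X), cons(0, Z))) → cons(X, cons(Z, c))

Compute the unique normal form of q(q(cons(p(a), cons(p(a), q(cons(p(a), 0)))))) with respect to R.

1. q(q(cons(p(a), cons(p(a), q(cons(p(a), 0))))))  →  q(cons(p(a), q(cons(p(a), 0))))   [R2 at 1]
2. q(cons(p(a), q(cons(p(a), 0))))  →  q(cons(p(a), 0))   [R2 at ε]
3. q(cons(p(a), 0))  →  0   [R2 at ε]

0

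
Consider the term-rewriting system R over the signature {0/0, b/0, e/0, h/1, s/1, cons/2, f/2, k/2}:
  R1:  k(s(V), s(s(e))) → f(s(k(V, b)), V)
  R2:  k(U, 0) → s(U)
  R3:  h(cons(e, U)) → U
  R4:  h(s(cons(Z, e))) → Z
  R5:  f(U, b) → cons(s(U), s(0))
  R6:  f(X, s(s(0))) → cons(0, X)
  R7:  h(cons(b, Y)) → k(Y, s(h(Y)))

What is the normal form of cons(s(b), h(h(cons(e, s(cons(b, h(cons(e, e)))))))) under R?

1. cons(s(b), h(h(cons(e, s(cons(b, h(cons(e, e))))))))  →  cons(s(b), h(s(cons(b, h(cons(e, e))))))   [R3 at 2.1]
2. cons(s(b), h(s(cons(b, h(cons(e, e))))))  →  cons(s(b), h(s(cons(b, e))))   [R3 at 2.1.1.2]
3. cons(s(b), h(s(cons(b, e))))  →  cons(s(b), b)   [R4 at 2]

cons(s(b), b)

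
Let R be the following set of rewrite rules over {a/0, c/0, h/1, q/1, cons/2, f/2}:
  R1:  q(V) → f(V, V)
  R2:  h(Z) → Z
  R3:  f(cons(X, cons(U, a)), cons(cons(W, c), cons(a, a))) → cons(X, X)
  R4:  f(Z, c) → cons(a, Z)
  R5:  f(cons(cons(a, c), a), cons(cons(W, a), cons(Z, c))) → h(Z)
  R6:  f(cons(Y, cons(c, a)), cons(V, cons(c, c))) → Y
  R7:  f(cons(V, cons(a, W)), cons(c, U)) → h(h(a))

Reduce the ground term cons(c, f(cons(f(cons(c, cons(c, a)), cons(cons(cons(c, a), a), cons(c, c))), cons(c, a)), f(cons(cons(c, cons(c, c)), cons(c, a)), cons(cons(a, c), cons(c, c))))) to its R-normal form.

cons(c, c)

1. cons(c, f(cons(f(cons(c, cons(c, a)), cons(cons(cons(c, a), a), cons(c, c))), cons(c, a)), f(cons(cons(c, cons(c, c)), cons(c, a)), cons(cons(a, c), cons(c, c)))))  →  cons(c, f(cons(c, cons(c, a)), f(cons(cons(c, cons(c, c)), cons(c, a)), cons(cons(a, c), cons(c, c)))))   [R6 at 2.1.1]
2. cons(c, f(cons(c, cons(c, a)), f(cons(cons(c, cons(c, c)), cons(c, a)), cons(cons(a, c), cons(c, c)))))  →  cons(c, f(cons(c, cons(c, a)), cons(c, cons(c, c))))   [R6 at 2.2]
3. cons(c, f(cons(c, cons(c, a)), cons(c, cons(c, c))))  →  cons(c, c)   [R6 at 2]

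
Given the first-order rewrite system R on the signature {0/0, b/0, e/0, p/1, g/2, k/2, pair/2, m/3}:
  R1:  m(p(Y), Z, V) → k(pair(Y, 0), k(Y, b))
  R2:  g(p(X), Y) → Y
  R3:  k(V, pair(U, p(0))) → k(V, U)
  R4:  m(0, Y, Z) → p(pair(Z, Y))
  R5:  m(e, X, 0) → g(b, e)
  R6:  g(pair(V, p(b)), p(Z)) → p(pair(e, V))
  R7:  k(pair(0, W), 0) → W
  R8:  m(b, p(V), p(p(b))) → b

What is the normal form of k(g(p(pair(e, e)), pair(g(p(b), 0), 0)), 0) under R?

1. k(g(p(pair(e, e)), pair(g(p(b), 0), 0)), 0)  →  k(pair(g(p(b), 0), 0), 0)   [R2 at 1]
2. k(pair(g(p(b), 0), 0), 0)  →  k(pair(0, 0), 0)   [R2 at 1.1]
3. k(pair(0, 0), 0)  →  0   [R7 at ε]

0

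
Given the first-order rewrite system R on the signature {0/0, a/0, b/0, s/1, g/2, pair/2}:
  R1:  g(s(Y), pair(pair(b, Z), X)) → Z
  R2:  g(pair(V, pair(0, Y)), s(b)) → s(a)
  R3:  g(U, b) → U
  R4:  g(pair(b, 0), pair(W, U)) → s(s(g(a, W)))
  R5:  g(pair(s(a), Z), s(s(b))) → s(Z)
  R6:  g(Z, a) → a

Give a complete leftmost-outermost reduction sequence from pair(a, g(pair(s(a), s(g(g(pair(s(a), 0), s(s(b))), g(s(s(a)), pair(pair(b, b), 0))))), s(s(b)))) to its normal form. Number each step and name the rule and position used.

1. pair(a, g(pair(s(a), s(g(g(pair(s(a), 0), s(s(b))), g(s(s(a)), pair(pair(b, b), 0))))), s(s(b))))  →  pair(a, s(s(g(g(pair(s(a), 0), s(s(b))), g(s(s(a)), pair(pair(b, b), 0))))))   [R5 at 2]
2. pair(a, s(s(g(g(pair(s(a), 0), s(s(b))), g(s(s(a)), pair(pair(b, b), 0))))))  →  pair(a, s(s(g(s(0), g(s(s(a)), pair(pair(b, b), 0))))))   [R5 at 2.1.1.1]
3. pair(a, s(s(g(s(0), g(s(s(a)), pair(pair(b, b), 0))))))  →  pair(a, s(s(g(s(0), b))))   [R1 at 2.1.1.2]
4. pair(a, s(s(g(s(0), b))))  →  pair(a, s(s(s(0))))   [R3 at 2.1.1]

pair(a, s(s(s(0))))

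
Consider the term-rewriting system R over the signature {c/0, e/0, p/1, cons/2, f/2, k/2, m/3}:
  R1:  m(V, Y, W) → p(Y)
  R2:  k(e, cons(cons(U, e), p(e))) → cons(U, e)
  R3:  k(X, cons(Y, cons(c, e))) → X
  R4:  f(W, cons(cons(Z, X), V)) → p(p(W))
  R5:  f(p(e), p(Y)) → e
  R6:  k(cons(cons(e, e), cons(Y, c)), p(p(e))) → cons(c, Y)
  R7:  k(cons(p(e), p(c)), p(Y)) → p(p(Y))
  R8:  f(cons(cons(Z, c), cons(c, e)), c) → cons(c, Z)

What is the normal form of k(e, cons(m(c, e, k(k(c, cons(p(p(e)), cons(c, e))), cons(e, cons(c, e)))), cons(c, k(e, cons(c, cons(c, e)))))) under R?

1. k(e, cons(m(c, e, k(k(c, cons(p(p(e)), cons(c, e))), cons(e, cons(c, e)))), cons(c, k(e, cons(c, cons(c, e))))))  →  k(e, cons(p(e), cons(c, k(e, cons(c, cons(c, e))))))   [R1 at 2.1]
2. k(e, cons(p(e), cons(c, k(e, cons(c, cons(c, e))))))  →  k(e, cons(p(e), cons(c, e)))   [R3 at 2.2.2]
3. k(e, cons(p(e), cons(c, e)))  →  e   [R3 at ε]

e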